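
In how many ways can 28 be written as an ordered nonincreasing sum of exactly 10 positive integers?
p(28, 10 parts) = 340

Partitions of n into exactly k parts are in bijection with partitions of n − k into at most k parts (subtract 1 from each part). So p(28, exactly 10) = p(18, parts ≤ 10). Computing via the recurrence p(m, j) = p(m, j−1) + p(m−j, j) gives 340.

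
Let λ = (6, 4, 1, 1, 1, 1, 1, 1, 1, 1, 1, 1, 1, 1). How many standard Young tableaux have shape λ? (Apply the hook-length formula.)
# SYT of shape (6, 4, 1, 1, 1, 1, 1, 1, 1, 1, 1, 1, 1, 1) = 5360355

Hook-length formula: f^λ = n! / Π hook(c), product over all cells c of the Young diagram. For λ = (6, 4, 1, 1, 1, 1, 1, 1, 1, 1, 1, 1, 1, 1), n = 22 boxes. Hook lengths by row (left-to-right, top-to-bottom): [19, 6, 5, 4, 2, 1]; [16, 3, 2, 1]; [12]; [11]; [10]; [9]; [8]; [7]; [6]; [5]; [4]; [3]; [2]; [1]. Product of hooks = 209687740416000. So f^λ = 22! / 209687740416000 = 1124000727777607680000 / 209687740416000 = 5360355.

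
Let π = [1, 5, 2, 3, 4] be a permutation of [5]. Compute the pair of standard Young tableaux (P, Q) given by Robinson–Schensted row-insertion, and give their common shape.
P = [1, 2, 3, 4] / [5];  Q = [1, 2, 4, 5] / [3];  common shape = (4, 1)

Row-insert the values π_1, π_2, … into P one at a time, bumping the leftmost entry strictly greater than the inserted value down to the next row. The recording tableau Q records, in position (i, j), the step at which that cell was added to P.
  Insert 1 (step 1): P = [1];  Q = [1]
  Insert 5 (step 2): P = [1, 5];  Q = [1, 2]
  Insert 2 (step 3): P = [1, 2] / [5];  Q = [1, 2] / [3]
  Insert 3 (step 4): P = [1, 2, 3] / [5];  Q = [1, 2, 4] / [3]
  Insert 4 (step 5): P = [1, 2, 3, 4] / [5];  Q = [1, 2, 4, 5] / [3]
Final shape: (4, 1).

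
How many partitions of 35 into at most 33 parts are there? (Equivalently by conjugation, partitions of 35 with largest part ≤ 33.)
p(35, parts ≤ 33) = 14881

Use the recurrence p(n, m) = p(n, m−1) + p(n−m, m): either the largest part is < m (count p(n, m−1)) or the largest part is exactly m (remove one copy of m, count p(n−m, m)). With p(0, ·) = 1 this gives p(35, parts ≤ 33) = 14881. (By conjugating Young diagrams, this also counts partitions of 35 into at most 33 parts.)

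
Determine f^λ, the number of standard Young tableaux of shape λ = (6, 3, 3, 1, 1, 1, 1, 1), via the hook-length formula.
# SYT of shape (6, 3, 3, 1, 1, 1, 1, 1) = 1047200

Hook-length formula: f^λ = n! / Π hook(c), product over all cells c of the Young diagram. For λ = (6, 3, 3, 1, 1, 1, 1, 1), n = 17 boxes. Hook lengths by row (left-to-right, top-to-bottom): [13, 7, 6, 3, 2, 1]; [9, 3, 2]; [8, 2, 1]; [5]; [4]; [3]; [2]; [1]. Product of hooks = 339655680. So f^λ = 17! / 339655680 = 355687428096000 / 339655680 = 1047200.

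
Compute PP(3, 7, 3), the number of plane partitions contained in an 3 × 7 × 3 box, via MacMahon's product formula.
PP(3, 7, 3) = 108900

Evaluate the triple product over i = 1..3, j = 1..7, k = 1..3. The factors are (2/1) · (3/2) · (4/3) · (3/2) · (4/3) · (5/4) · (4/3) · (5/4) · … (63 factors total). The numerators and denominators telescope so the product is an integer; carrying out the multiplication exactly gives PP(3, 7, 3) = 108900.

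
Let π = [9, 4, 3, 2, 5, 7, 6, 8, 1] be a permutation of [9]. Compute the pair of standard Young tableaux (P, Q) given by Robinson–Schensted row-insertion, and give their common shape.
P = [1, 5, 6, 8] / [2, 7] / [3] / [4] / [9];  Q = [1, 5, 6, 8] / [2, 7] / [3] / [4] / [9];  common shape = (4, 2, 1, 1, 1)

Row-insert the values π_1, π_2, … into P one at a time, bumping the leftmost entry strictly greater than the inserted value down to the next row. The recording tableau Q records, in position (i, j), the step at which that cell was added to P.
  Insert 9 (step 1): P = [9];  Q = [1]
  Insert 4 (step 2): P = [4] / [9];  Q = [1] / [2]
  Insert 3 (step 3): P = [3] / [4] / [9];  Q = [1] / [2] / [3]
  Insert 2 (step 4): P = [2] / [3] / [4] / [9];  Q = [1] / [2] / [3] / [4]
  Insert 5 (step 5): P = [2, 5] / [3] / [4] / [9];  Q = [1, 5] / [2] / [3] / [4]
  Insert 7 (step 6): P = [2, 5, 7] / [3] / [4] / [9];  Q = [1, 5, 6] / [2] / [3] / [4]
  Insert 6 (step 7): P = [2, 5, 6] / [3, 7] / [4] / [9];  Q = [1, 5, 6] / [2, 7] / [3] / [4]
  Insert 8 (step 8): P = [2, 5, 6, 8] / [3, 7] / [4] / [9];  Q = [1, 5, 6, 8] / [2, 7] / [3] / [4]
  Insert 1 (step 9): P = [1, 5, 6, 8] / [2, 7] / [3] / [4] / [9];  Q = [1, 5, 6, 8] / [2, 7] / [3] / [4] / [9]
Final shape: (4, 2, 1, 1, 1).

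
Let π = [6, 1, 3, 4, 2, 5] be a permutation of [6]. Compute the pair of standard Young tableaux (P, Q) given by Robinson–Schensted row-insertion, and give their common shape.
P = [1, 2, 4, 5] / [3] / [6];  Q = [1, 3, 4, 6] / [2] / [5];  common shape = (4, 1, 1)

Row-insert the values π_1, π_2, … into P one at a time, bumping the leftmost entry strictly greater than the inserted value down to the next row. The recording tableau Q records, in position (i, j), the step at which that cell was added to P.
  Insert 6 (step 1): P = [6];  Q = [1]
  Insert 1 (step 2): P = [1] / [6];  Q = [1] / [2]
  Insert 3 (step 3): P = [1, 3] / [6];  Q = [1, 3] / [2]
  Insert 4 (step 4): P = [1, 3, 4] / [6];  Q = [1, 3, 4] / [2]
  Insert 2 (step 5): P = [1, 2, 4] / [3] / [6];  Q = [1, 3, 4] / [2] / [5]
  Insert 5 (step 6): P = [1, 2, 4, 5] / [3] / [6];  Q = [1, 3, 4, 6] / [2] / [5]
Final shape: (4, 1, 1).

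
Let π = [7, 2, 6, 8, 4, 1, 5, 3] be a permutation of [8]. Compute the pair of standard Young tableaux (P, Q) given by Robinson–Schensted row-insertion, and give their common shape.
P = [1, 3, 5] / [2, 4] / [6, 8] / [7];  Q = [1, 3, 4] / [2, 7] / [5, 8] / [6];  common shape = (3, 2, 2, 1)

Row-insert the values π_1, π_2, … into P one at a time, bumping the leftmost entry strictly greater than the inserted value down to the next row. The recording tableau Q records, in position (i, j), the step at which that cell was added to P.
  Insert 7 (step 1): P = [7];  Q = [1]
  Insert 2 (step 2): P = [2] / [7];  Q = [1] / [2]
  Insert 6 (step 3): P = [2, 6] / [7];  Q = [1, 3] / [2]
  Insert 8 (step 4): P = [2, 6, 8] / [7];  Q = [1, 3, 4] / [2]
  Insert 4 (step 5): P = [2, 4, 8] / [6] / [7];  Q = [1, 3, 4] / [2] / [5]
  Insert 1 (step 6): P = [1, 4, 8] / [2] / [6] / [7];  Q = [1, 3, 4] / [2] / [5] / [6]
  Insert 5 (step 7): P = [1, 4, 5] / [2, 8] / [6] / [7];  Q = [1, 3, 4] / [2, 7] / [5] / [6]
  Insert 3 (step 8): P = [1, 3, 5] / [2, 4] / [6, 8] / [7];  Q = [1, 3, 4] / [2, 7] / [5, 8] / [6]
Final shape: (3, 2, 2, 1).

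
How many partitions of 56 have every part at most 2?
p(56, parts ≤ 2) = 29

Use the recurrence p(n, m) = p(n, m−1) + p(n−m, m): either the largest part is < m (count p(n, m−1)) or the largest part is exactly m (remove one copy of m, count p(n−m, m)). With p(0, ·) = 1 this gives p(56, parts ≤ 2) = 29. (By conjugating Young diagrams, this also counts partitions of 56 into at most 2 parts.)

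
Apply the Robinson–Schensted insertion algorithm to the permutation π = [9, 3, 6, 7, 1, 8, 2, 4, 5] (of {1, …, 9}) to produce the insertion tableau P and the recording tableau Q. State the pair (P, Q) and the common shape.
P = [1, 2, 4, 5] / [3, 6, 7, 8] / [9];  Q = [1, 3, 4, 6] / [2, 7, 8, 9] / [5];  common shape = (4, 4, 1)

Row-insert the values π_1, π_2, … into P one at a time, bumping the leftmost entry strictly greater than the inserted value down to the next row. The recording tableau Q records, in position (i, j), the step at which that cell was added to P.
  Insert 9 (step 1): P = [9];  Q = [1]
  Insert 3 (step 2): P = [3] / [9];  Q = [1] / [2]
  Insert 6 (step 3): P = [3, 6] / [9];  Q = [1, 3] / [2]
  Insert 7 (step 4): P = [3, 6, 7] / [9];  Q = [1, 3, 4] / [2]
  Insert 1 (step 5): P = [1, 6, 7] / [3] / [9];  Q = [1, 3, 4] / [2] / [5]
  Insert 8 (step 6): P = [1, 6, 7, 8] / [3] / [9];  Q = [1, 3, 4, 6] / [2] / [5]
  Insert 2 (step 7): P = [1, 2, 7, 8] / [3, 6] / [9];  Q = [1, 3, 4, 6] / [2, 7] / [5]
  Insert 4 (step 8): P = [1, 2, 4, 8] / [3, 6, 7] / [9];  Q = [1, 3, 4, 6] / [2, 7, 8] / [5]
  Insert 5 (step 9): P = [1, 2, 4, 5] / [3, 6, 7, 8] / [9];  Q = [1, 3, 4, 6] / [2, 7, 8, 9] / [5]
Final shape: (4, 4, 1).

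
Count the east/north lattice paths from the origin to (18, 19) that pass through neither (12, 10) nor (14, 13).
Number of paths = 11581882270

Inclusion–exclusion. Total paths: C(37, 18) = 17672631900. Through P₁: C(22, 12)·C(15, 6) = 3236463230. Through P₂: C(27, 14)·C(10, 4) = 4212243000. Since P₁ is strictly southwest of P₂, a monotone path through both must visit P₁ then P₂; paths through both = C(22, 12)·C(5, 2)·C(10, 4) = 1357956600. Avoid both = 17672631900 − 3236463230 − 4212243000 + 1357956600 = 11581882270.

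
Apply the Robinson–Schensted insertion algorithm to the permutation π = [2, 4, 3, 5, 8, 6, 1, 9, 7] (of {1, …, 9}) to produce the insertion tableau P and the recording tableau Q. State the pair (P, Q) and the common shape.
P = [1, 3, 5, 6, 7] / [2, 8, 9] / [4];  Q = [1, 2, 4, 5, 8] / [3, 6, 9] / [7];  common shape = (5, 3, 1)

Row-insert the values π_1, π_2, … into P one at a time, bumping the leftmost entry strictly greater than the inserted value down to the next row. The recording tableau Q records, in position (i, j), the step at which that cell was added to P.
  Insert 2 (step 1): P = [2];  Q = [1]
  Insert 4 (step 2): P = [2, 4];  Q = [1, 2]
  Insert 3 (step 3): P = [2, 3] / [4];  Q = [1, 2] / [3]
  Insert 5 (step 4): P = [2, 3, 5] / [4];  Q = [1, 2, 4] / [3]
  Insert 8 (step 5): P = [2, 3, 5, 8] / [4];  Q = [1, 2, 4, 5] / [3]
  Insert 6 (step 6): P = [2, 3, 5, 6] / [4, 8];  Q = [1, 2, 4, 5] / [3, 6]
  Insert 1 (step 7): P = [1, 3, 5, 6] / [2, 8] / [4];  Q = [1, 2, 4, 5] / [3, 6] / [7]
  Insert 9 (step 8): P = [1, 3, 5, 6, 9] / [2, 8] / [4];  Q = [1, 2, 4, 5, 8] / [3, 6] / [7]
  Insert 7 (step 9): P = [1, 3, 5, 6, 7] / [2, 8, 9] / [4];  Q = [1, 2, 4, 5, 8] / [3, 6, 9] / [7]
Final shape: (5, 3, 1).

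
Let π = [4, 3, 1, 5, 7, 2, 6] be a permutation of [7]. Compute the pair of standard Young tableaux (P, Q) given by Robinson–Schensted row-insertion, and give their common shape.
P = [1, 2, 6] / [3, 5, 7] / [4];  Q = [1, 4, 5] / [2, 6, 7] / [3];  common shape = (3, 3, 1)

Row-insert the values π_1, π_2, … into P one at a time, bumping the leftmost entry strictly greater than the inserted value down to the next row. The recording tableau Q records, in position (i, j), the step at which that cell was added to P.
  Insert 4 (step 1): P = [4];  Q = [1]
  Insert 3 (step 2): P = [3] / [4];  Q = [1] / [2]
  Insert 1 (step 3): P = [1] / [3] / [4];  Q = [1] / [2] / [3]
  Insert 5 (step 4): P = [1, 5] / [3] / [4];  Q = [1, 4] / [2] / [3]
  Insert 7 (step 5): P = [1, 5, 7] / [3] / [4];  Q = [1, 4, 5] / [2] / [3]
  Insert 2 (step 6): P = [1, 2, 7] / [3, 5] / [4];  Q = [1, 4, 5] / [2, 6] / [3]
  Insert 6 (step 7): P = [1, 2, 6] / [3, 5, 7] / [4];  Q = [1, 4, 5] / [2, 6, 7] / [3]
Final shape: (3, 3, 1).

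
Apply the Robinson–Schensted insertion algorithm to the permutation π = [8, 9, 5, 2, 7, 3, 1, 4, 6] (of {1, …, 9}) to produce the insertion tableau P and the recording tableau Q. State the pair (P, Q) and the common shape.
P = [1, 3, 4, 6] / [2, 7] / [5, 9] / [8];  Q = [1, 2, 8, 9] / [3, 5] / [4, 6] / [7];  common shape = (4, 2, 2, 1)

Row-insert the values π_1, π_2, … into P one at a time, bumping the leftmost entry strictly greater than the inserted value down to the next row. The recording tableau Q records, in position (i, j), the step at which that cell was added to P.
  Insert 8 (step 1): P = [8];  Q = [1]
  Insert 9 (step 2): P = [8, 9];  Q = [1, 2]
  Insert 5 (step 3): P = [5, 9] / [8];  Q = [1, 2] / [3]
  Insert 2 (step 4): P = [2, 9] / [5] / [8];  Q = [1, 2] / [3] / [4]
  Insert 7 (step 5): P = [2, 7] / [5, 9] / [8];  Q = [1, 2] / [3, 5] / [4]
  Insert 3 (step 6): P = [2, 3] / [5, 7] / [8, 9];  Q = [1, 2] / [3, 5] / [4, 6]
  Insert 1 (step 7): P = [1, 3] / [2, 7] / [5, 9] / [8];  Q = [1, 2] / [3, 5] / [4, 6] / [7]
  Insert 4 (step 8): P = [1, 3, 4] / [2, 7] / [5, 9] / [8];  Q = [1, 2, 8] / [3, 5] / [4, 6] / [7]
  Insert 6 (step 9): P = [1, 3, 4, 6] / [2, 7] / [5, 9] / [8];  Q = [1, 2, 8, 9] / [3, 5] / [4, 6] / [7]
Final shape: (4, 2, 2, 1).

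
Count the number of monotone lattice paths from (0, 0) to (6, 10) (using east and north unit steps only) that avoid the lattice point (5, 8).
Number of paths = 4147

Total paths from (0, 0) to (6, 10): C(16, 6) = 8008. Paths through (5, 8): (paths (0, 0) → (5, 8)) × (paths (5, 8) → (6, 10)) = C(13, 5) · C(3, 1) = 1287 · 3 = 3861. Avoidance count = 8008 − 3861 = 4147.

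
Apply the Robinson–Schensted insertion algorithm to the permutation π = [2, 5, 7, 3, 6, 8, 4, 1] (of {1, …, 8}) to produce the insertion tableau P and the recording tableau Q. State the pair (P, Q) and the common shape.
P = [1, 3, 4, 8] / [2, 6] / [5] / [7];  Q = [1, 2, 3, 6] / [4, 5] / [7] / [8];  common shape = (4, 2, 1, 1)

Row-insert the values π_1, π_2, … into P one at a time, bumping the leftmost entry strictly greater than the inserted value down to the next row. The recording tableau Q records, in position (i, j), the step at which that cell was added to P.
  Insert 2 (step 1): P = [2];  Q = [1]
  Insert 5 (step 2): P = [2, 5];  Q = [1, 2]
  Insert 7 (step 3): P = [2, 5, 7];  Q = [1, 2, 3]
  Insert 3 (step 4): P = [2, 3, 7] / [5];  Q = [1, 2, 3] / [4]
  Insert 6 (step 5): P = [2, 3, 6] / [5, 7];  Q = [1, 2, 3] / [4, 5]
  Insert 8 (step 6): P = [2, 3, 6, 8] / [5, 7];  Q = [1, 2, 3, 6] / [4, 5]
  Insert 4 (step 7): P = [2, 3, 4, 8] / [5, 6] / [7];  Q = [1, 2, 3, 6] / [4, 5] / [7]
  Insert 1 (step 8): P = [1, 3, 4, 8] / [2, 6] / [5] / [7];  Q = [1, 2, 3, 6] / [4, 5] / [7] / [8]
Final shape: (4, 2, 1, 1).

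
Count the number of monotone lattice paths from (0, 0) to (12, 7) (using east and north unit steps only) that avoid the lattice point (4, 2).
Number of paths = 31083

Total paths from (0, 0) to (12, 7): C(19, 12) = 50388. Paths through (4, 2): (paths (0, 0) → (4, 2)) × (paths (4, 2) → (12, 7)) = C(6, 4) · C(13, 8) = 15 · 1287 = 19305. Avoidance count = 50388 − 19305 = 31083.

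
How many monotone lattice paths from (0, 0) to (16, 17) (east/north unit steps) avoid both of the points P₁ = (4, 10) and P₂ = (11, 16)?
Number of paths = 1048443648

Inclusion–exclusion. Total paths: C(33, 16) = 1166803110. Through P₁: C(14, 4)·C(19, 12) = 50438388. Through P₂: C(27, 11)·C(6, 5) = 78227370. Since P₁ is strictly southwest of P₂, a monotone path through both must visit P₁ then P₂; paths through both = C(14, 4)·C(13, 7)·C(6, 5) = 10306296. Avoid both = 1166803110 − 50438388 − 78227370 + 10306296 = 1048443648.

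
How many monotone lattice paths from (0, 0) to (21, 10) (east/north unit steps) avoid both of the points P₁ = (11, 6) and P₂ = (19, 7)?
Number of paths = 26499629

Inclusion–exclusion. Total paths: C(31, 21) = 44352165. Through P₁: C(17, 11)·C(14, 10) = 12388376. Through P₂: C(26, 19)·C(5, 2) = 6578000. Since P₁ is strictly southwest of P₂, a monotone path through both must visit P₁ then P₂; paths through both = C(17, 11)·C(9, 8)·C(5, 2) = 1113840. Avoid both = 44352165 − 12388376 − 6578000 + 1113840 = 26499629.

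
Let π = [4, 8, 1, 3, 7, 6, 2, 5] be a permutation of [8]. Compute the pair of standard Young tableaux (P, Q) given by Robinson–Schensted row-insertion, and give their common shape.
P = [1, 2, 5] / [3, 6] / [4, 7] / [8];  Q = [1, 2, 5] / [3, 4] / [6, 8] / [7];  common shape = (3, 2, 2, 1)

Row-insert the values π_1, π_2, … into P one at a time, bumping the leftmost entry strictly greater than the inserted value down to the next row. The recording tableau Q records, in position (i, j), the step at which that cell was added to P.
  Insert 4 (step 1): P = [4];  Q = [1]
  Insert 8 (step 2): P = [4, 8];  Q = [1, 2]
  Insert 1 (step 3): P = [1, 8] / [4];  Q = [1, 2] / [3]
  Insert 3 (step 4): P = [1, 3] / [4, 8];  Q = [1, 2] / [3, 4]
  Insert 7 (step 5): P = [1, 3, 7] / [4, 8];  Q = [1, 2, 5] / [3, 4]
  Insert 6 (step 6): P = [1, 3, 6] / [4, 7] / [8];  Q = [1, 2, 5] / [3, 4] / [6]
  Insert 2 (step 7): P = [1, 2, 6] / [3, 7] / [4] / [8];  Q = [1, 2, 5] / [3, 4] / [6] / [7]
  Insert 5 (step 8): P = [1, 2, 5] / [3, 6] / [4, 7] / [8];  Q = [1, 2, 5] / [3, 4] / [6, 8] / [7]
Final shape: (3, 2, 2, 1).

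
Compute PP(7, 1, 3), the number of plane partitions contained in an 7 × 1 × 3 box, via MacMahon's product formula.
PP(7, 1, 3) = 120

Evaluate the triple product over i = 1..7, j = 1..1, k = 1..3. The factors are (2/1) · (3/2) · (4/3) · (3/2) · (4/3) · (5/4) · (4/3) · (5/4) · … (21 factors total). The numerators and denominators telescope so the product is an integer; carrying out the multiplication exactly gives PP(7, 1, 3) = 120.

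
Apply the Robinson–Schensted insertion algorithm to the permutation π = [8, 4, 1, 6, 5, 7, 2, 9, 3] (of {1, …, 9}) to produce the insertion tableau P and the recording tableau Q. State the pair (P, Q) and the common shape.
P = [1, 2, 3, 9] / [4, 5, 7] / [6] / [8];  Q = [1, 4, 6, 8] / [2, 5, 9] / [3] / [7];  common shape = (4, 3, 1, 1)

Row-insert the values π_1, π_2, … into P one at a time, bumping the leftmost entry strictly greater than the inserted value down to the next row. The recording tableau Q records, in position (i, j), the step at which that cell was added to P.
  Insert 8 (step 1): P = [8];  Q = [1]
  Insert 4 (step 2): P = [4] / [8];  Q = [1] / [2]
  Insert 1 (step 3): P = [1] / [4] / [8];  Q = [1] / [2] / [3]
  Insert 6 (step 4): P = [1, 6] / [4] / [8];  Q = [1, 4] / [2] / [3]
  Insert 5 (step 5): P = [1, 5] / [4, 6] / [8];  Q = [1, 4] / [2, 5] / [3]
  Insert 7 (step 6): P = [1, 5, 7] / [4, 6] / [8];  Q = [1, 4, 6] / [2, 5] / [3]
  Insert 2 (step 7): P = [1, 2, 7] / [4, 5] / [6] / [8];  Q = [1, 4, 6] / [2, 5] / [3] / [7]
  Insert 9 (step 8): P = [1, 2, 7, 9] / [4, 5] / [6] / [8];  Q = [1, 4, 6, 8] / [2, 5] / [3] / [7]
  Insert 3 (step 9): P = [1, 2, 3, 9] / [4, 5, 7] / [6] / [8];  Q = [1, 4, 6, 8] / [2, 5, 9] / [3] / [7]
Final shape: (4, 3, 1, 1).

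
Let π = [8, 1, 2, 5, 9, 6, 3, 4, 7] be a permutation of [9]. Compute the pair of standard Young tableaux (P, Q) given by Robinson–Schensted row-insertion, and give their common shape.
P = [1, 2, 3, 4, 7] / [5, 6] / [8, 9];  Q = [1, 3, 4, 5, 9] / [2, 6] / [7, 8];  common shape = (5, 2, 2)

Row-insert the values π_1, π_2, … into P one at a time, bumping the leftmost entry strictly greater than the inserted value down to the next row. The recording tableau Q records, in position (i, j), the step at which that cell was added to P.
  Insert 8 (step 1): P = [8];  Q = [1]
  Insert 1 (step 2): P = [1] / [8];  Q = [1] / [2]
  Insert 2 (step 3): P = [1, 2] / [8];  Q = [1, 3] / [2]
  Insert 5 (step 4): P = [1, 2, 5] / [8];  Q = [1, 3, 4] / [2]
  Insert 9 (step 5): P = [1, 2, 5, 9] / [8];  Q = [1, 3, 4, 5] / [2]
  Insert 6 (step 6): P = [1, 2, 5, 6] / [8, 9];  Q = [1, 3, 4, 5] / [2, 6]
  Insert 3 (step 7): P = [1, 2, 3, 6] / [5, 9] / [8];  Q = [1, 3, 4, 5] / [2, 6] / [7]
  Insert 4 (step 8): P = [1, 2, 3, 4] / [5, 6] / [8, 9];  Q = [1, 3, 4, 5] / [2, 6] / [7, 8]
  Insert 7 (step 9): P = [1, 2, 3, 4, 7] / [5, 6] / [8, 9];  Q = [1, 3, 4, 5, 9] / [2, 6] / [7, 8]
Final shape: (5, 2, 2).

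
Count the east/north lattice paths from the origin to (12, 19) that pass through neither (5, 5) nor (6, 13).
Number of paths = 88843629

Inclusion–exclusion. Total paths: C(31, 12) = 141120525. Through P₁: C(10, 5)·C(21, 7) = 29302560. Through P₂: C(19, 6)·C(12, 6) = 25069968. Since P₁ is strictly southwest of P₂, a monotone path through both must visit P₁ then P₂; paths through both = C(10, 5)·C(9, 1)·C(12, 6) = 2095632. Avoid both = 141120525 − 29302560 − 25069968 + 2095632 = 88843629.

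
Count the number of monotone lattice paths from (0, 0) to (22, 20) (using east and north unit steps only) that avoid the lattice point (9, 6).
Number of paths = 413399815920

Total paths from (0, 0) to (22, 20): C(42, 22) = 513791607420. Paths through (9, 6): (paths (0, 0) → (9, 6)) × (paths (9, 6) → (22, 20)) = C(15, 9) · C(27, 13) = 5005 · 20058300 = 100391791500. Avoidance count = 513791607420 − 100391791500 = 413399815920.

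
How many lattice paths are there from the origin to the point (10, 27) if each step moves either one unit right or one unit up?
Number of paths = 348330136

A monotone lattice path from (0, 0) to (10, 27) consists of 10 east steps and 27 north steps in some order, so it is determined by which 10 of the 37 steps are east. The count is C(37, 10) = 348330136.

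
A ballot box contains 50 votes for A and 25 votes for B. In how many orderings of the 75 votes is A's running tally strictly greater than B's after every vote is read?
Strict-lead orderings = 17529515713716297876

Total orderings of the 75 votes with 50 for A: C(75, 50) = 52588547141148893628. By the Bertrand ballot formula (Cycle Lemma / reflection principle), the number of orderings in which A is strictly ahead of B throughout is (p − q)/(p + q) · C(p + q, p) = (50 − 25)/(50 + 25) · 52588547141148893628 = 17529515713716297876.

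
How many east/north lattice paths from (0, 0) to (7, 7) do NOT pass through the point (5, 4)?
Number of paths = 2172

Total paths from (0, 0) to (7, 7): C(14, 7) = 3432. Paths through (5, 4): (paths (0, 0) → (5, 4)) × (paths (5, 4) → (7, 7)) = C(9, 5) · C(5, 2) = 126 · 10 = 1260. Avoidance count = 3432 − 1260 = 2172.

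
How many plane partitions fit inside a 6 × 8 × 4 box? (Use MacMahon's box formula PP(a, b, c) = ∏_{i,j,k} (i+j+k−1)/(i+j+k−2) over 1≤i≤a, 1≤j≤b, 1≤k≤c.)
PP(6, 8, 4) = 90474964580

Evaluate the triple product over i = 1..6, j = 1..8, k = 1..4. The factors are (2/1) · (3/2) · (4/3) · (5/4) · (3/2) · (4/3) · (5/4) · (6/5) · … (192 factors total). The numerators and denominators telescope so the product is an integer; carrying out the multiplication exactly gives PP(6, 8, 4) = 90474964580.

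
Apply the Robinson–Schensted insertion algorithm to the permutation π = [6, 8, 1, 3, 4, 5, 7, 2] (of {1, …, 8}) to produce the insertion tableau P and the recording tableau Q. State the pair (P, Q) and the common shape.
P = [1, 2, 4, 5, 7] / [3, 8] / [6];  Q = [1, 2, 5, 6, 7] / [3, 4] / [8];  common shape = (5, 2, 1)

Row-insert the values π_1, π_2, … into P one at a time, bumping the leftmost entry strictly greater than the inserted value down to the next row. The recording tableau Q records, in position (i, j), the step at which that cell was added to P.
  Insert 6 (step 1): P = [6];  Q = [1]
  Insert 8 (step 2): P = [6, 8];  Q = [1, 2]
  Insert 1 (step 3): P = [1, 8] / [6];  Q = [1, 2] / [3]
  Insert 3 (step 4): P = [1, 3] / [6, 8];  Q = [1, 2] / [3, 4]
  Insert 4 (step 5): P = [1, 3, 4] / [6, 8];  Q = [1, 2, 5] / [3, 4]
  Insert 5 (step 6): P = [1, 3, 4, 5] / [6, 8];  Q = [1, 2, 5, 6] / [3, 4]
  Insert 7 (step 7): P = [1, 3, 4, 5, 7] / [6, 8];  Q = [1, 2, 5, 6, 7] / [3, 4]
  Insert 2 (step 8): P = [1, 2, 4, 5, 7] / [3, 8] / [6];  Q = [1, 2, 5, 6, 7] / [3, 4] / [8]
Final shape: (5, 2, 1).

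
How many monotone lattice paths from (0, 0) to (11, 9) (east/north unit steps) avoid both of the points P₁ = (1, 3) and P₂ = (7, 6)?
Number of paths = 87628

Inclusion–exclusion. Total paths: C(20, 11) = 167960. Through P₁: C(4, 1)·C(16, 10) = 32032. Through P₂: C(13, 7)·C(7, 4) = 60060. Since P₁ is strictly southwest of P₂, a monotone path through both must visit P₁ then P₂; paths through both = C(4, 1)·C(9, 6)·C(7, 4) = 11760. Avoid both = 167960 − 32032 − 60060 + 11760 = 87628.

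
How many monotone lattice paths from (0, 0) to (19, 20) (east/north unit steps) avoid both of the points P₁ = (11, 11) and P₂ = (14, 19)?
Number of paths = 47559734970

Inclusion–exclusion. Total paths: C(39, 19) = 68923264410. Through P₁: C(22, 11)·C(17, 8) = 17149051920. Through P₂: C(33, 14)·C(6, 5) = 4912855200. Since P₁ is strictly southwest of P₂, a monotone path through both must visit P₁ then P₂; paths through both = C(22, 11)·C(11, 3)·C(6, 5) = 698377680. Avoid both = 68923264410 − 17149051920 − 4912855200 + 698377680 = 47559734970.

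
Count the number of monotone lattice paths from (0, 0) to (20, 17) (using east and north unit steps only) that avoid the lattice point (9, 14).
Number of paths = 15607911550

Total paths from (0, 0) to (20, 17): C(37, 20) = 15905368710. Paths through (9, 14): (paths (0, 0) → (9, 14)) × (paths (9, 14) → (20, 17)) = C(23, 9) · C(14, 11) = 817190 · 364 = 297457160. Avoidance count = 15905368710 − 297457160 = 15607911550.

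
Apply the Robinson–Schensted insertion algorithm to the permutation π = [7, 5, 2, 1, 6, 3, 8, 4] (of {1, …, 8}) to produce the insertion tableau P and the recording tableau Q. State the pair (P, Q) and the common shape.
P = [1, 3, 4] / [2, 6, 8] / [5] / [7];  Q = [1, 5, 7] / [2, 6, 8] / [3] / [4];  common shape = (3, 3, 1, 1)

Row-insert the values π_1, π_2, … into P one at a time, bumping the leftmost entry strictly greater than the inserted value down to the next row. The recording tableau Q records, in position (i, j), the step at which that cell was added to P.
  Insert 7 (step 1): P = [7];  Q = [1]
  Insert 5 (step 2): P = [5] / [7];  Q = [1] / [2]
  Insert 2 (step 3): P = [2] / [5] / [7];  Q = [1] / [2] / [3]
  Insert 1 (step 4): P = [1] / [2] / [5] / [7];  Q = [1] / [2] / [3] / [4]
  Insert 6 (step 5): P = [1, 6] / [2] / [5] / [7];  Q = [1, 5] / [2] / [3] / [4]
  Insert 3 (step 6): P = [1, 3] / [2, 6] / [5] / [7];  Q = [1, 5] / [2, 6] / [3] / [4]
  Insert 8 (step 7): P = [1, 3, 8] / [2, 6] / [5] / [7];  Q = [1, 5, 7] / [2, 6] / [3] / [4]
  Insert 4 (step 8): P = [1, 3, 4] / [2, 6, 8] / [5] / [7];  Q = [1, 5, 7] / [2, 6, 8] / [3] / [4]
Final shape: (3, 3, 1, 1).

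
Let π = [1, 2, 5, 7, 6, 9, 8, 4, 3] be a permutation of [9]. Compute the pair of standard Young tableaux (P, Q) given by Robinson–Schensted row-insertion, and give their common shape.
P = [1, 2, 3, 6, 8] / [4, 9] / [5] / [7];  Q = [1, 2, 3, 4, 6] / [5, 7] / [8] / [9];  common shape = (5, 2, 1, 1)

Row-insert the values π_1, π_2, … into P one at a time, bumping the leftmost entry strictly greater than the inserted value down to the next row. The recording tableau Q records, in position (i, j), the step at which that cell was added to P.
  Insert 1 (step 1): P = [1];  Q = [1]
  Insert 2 (step 2): P = [1, 2];  Q = [1, 2]
  Insert 5 (step 3): P = [1, 2, 5];  Q = [1, 2, 3]
  Insert 7 (step 4): P = [1, 2, 5, 7];  Q = [1, 2, 3, 4]
  Insert 6 (step 5): P = [1, 2, 5, 6] / [7];  Q = [1, 2, 3, 4] / [5]
  Insert 9 (step 6): P = [1, 2, 5, 6, 9] / [7];  Q = [1, 2, 3, 4, 6] / [5]
  Insert 8 (step 7): P = [1, 2, 5, 6, 8] / [7, 9];  Q = [1, 2, 3, 4, 6] / [5, 7]
  Insert 4 (step 8): P = [1, 2, 4, 6, 8] / [5, 9] / [7];  Q = [1, 2, 3, 4, 6] / [5, 7] / [8]
  Insert 3 (step 9): P = [1, 2, 3, 6, 8] / [4, 9] / [5] / [7];  Q = [1, 2, 3, 4, 6] / [5, 7] / [8] / [9]
Final shape: (5, 2, 1, 1).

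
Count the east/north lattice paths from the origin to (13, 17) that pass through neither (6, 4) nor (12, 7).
Number of paths = 103120422

Inclusion–exclusion. Total paths: C(30, 13) = 119759850. Through P₁: C(10, 6)·C(20, 7) = 16279200. Through P₂: C(19, 12)·C(11, 1) = 554268. Since P₁ is strictly southwest of P₂, a monotone path through both must visit P₁ then P₂; paths through both = C(10, 6)·C(9, 6)·C(11, 1) = 194040. Avoid both = 119759850 − 16279200 − 554268 + 194040 = 103120422.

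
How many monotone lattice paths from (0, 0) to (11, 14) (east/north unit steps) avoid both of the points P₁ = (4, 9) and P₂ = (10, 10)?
Number of paths = 2992365

Inclusion–exclusion. Total paths: C(25, 11) = 4457400. Through P₁: C(13, 4)·C(12, 7) = 566280. Through P₂: C(20, 10)·C(5, 1) = 923780. Since P₁ is strictly southwest of P₂, a monotone path through both must visit P₁ then P₂; paths through both = C(13, 4)·C(7, 6)·C(5, 1) = 25025. Avoid both = 4457400 − 566280 − 923780 + 25025 = 2992365.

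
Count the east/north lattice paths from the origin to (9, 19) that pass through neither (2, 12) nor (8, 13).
Number of paths = 5174617

Inclusion–exclusion. Total paths: C(28, 9) = 6906900. Through P₁: C(14, 2)·C(14, 7) = 312312. Through P₂: C(21, 8)·C(7, 1) = 1424430. Since P₁ is strictly southwest of P₂, a monotone path through both must visit P₁ then P₂; paths through both = C(14, 2)·C(7, 6)·C(7, 1) = 4459. Avoid both = 6906900 − 312312 − 1424430 + 4459 = 5174617.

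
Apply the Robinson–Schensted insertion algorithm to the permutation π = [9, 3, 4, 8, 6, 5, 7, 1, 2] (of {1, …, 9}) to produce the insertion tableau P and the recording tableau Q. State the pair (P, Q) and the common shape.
P = [1, 2, 5, 7] / [3, 4] / [6] / [8] / [9];  Q = [1, 3, 4, 7] / [2, 9] / [5] / [6] / [8];  common shape = (4, 2, 1, 1, 1)

Row-insert the values π_1, π_2, … into P one at a time, bumping the leftmost entry strictly greater than the inserted value down to the next row. The recording tableau Q records, in position (i, j), the step at which that cell was added to P.
  Insert 9 (step 1): P = [9];  Q = [1]
  Insert 3 (step 2): P = [3] / [9];  Q = [1] / [2]
  Insert 4 (step 3): P = [3, 4] / [9];  Q = [1, 3] / [2]
  Insert 8 (step 4): P = [3, 4, 8] / [9];  Q = [1, 3, 4] / [2]
  Insert 6 (step 5): P = [3, 4, 6] / [8] / [9];  Q = [1, 3, 4] / [2] / [5]
  Insert 5 (step 6): P = [3, 4, 5] / [6] / [8] / [9];  Q = [1, 3, 4] / [2] / [5] / [6]
  Insert 7 (step 7): P = [3, 4, 5, 7] / [6] / [8] / [9];  Q = [1, 3, 4, 7] / [2] / [5] / [6]
  Insert 1 (step 8): P = [1, 4, 5, 7] / [3] / [6] / [8] / [9];  Q = [1, 3, 4, 7] / [2] / [5] / [6] / [8]
  Insert 2 (step 9): P = [1, 2, 5, 7] / [3, 4] / [6] / [8] / [9];  Q = [1, 3, 4, 7] / [2, 9] / [5] / [6] / [8]
Final shape: (4, 2, 1, 1, 1).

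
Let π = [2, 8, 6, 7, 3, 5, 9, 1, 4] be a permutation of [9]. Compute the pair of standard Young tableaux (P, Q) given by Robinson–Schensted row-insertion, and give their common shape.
P = [1, 3, 4, 9] / [2, 5] / [6, 7] / [8];  Q = [1, 2, 4, 7] / [3, 6] / [5, 9] / [8];  common shape = (4, 2, 2, 1)

Row-insert the values π_1, π_2, … into P one at a time, bumping the leftmost entry strictly greater than the inserted value down to the next row. The recording tableau Q records, in position (i, j), the step at which that cell was added to P.
  Insert 2 (step 1): P = [2];  Q = [1]
  Insert 8 (step 2): P = [2, 8];  Q = [1, 2]
  Insert 6 (step 3): P = [2, 6] / [8];  Q = [1, 2] / [3]
  Insert 7 (step 4): P = [2, 6, 7] / [8];  Q = [1, 2, 4] / [3]
  Insert 3 (step 5): P = [2, 3, 7] / [6] / [8];  Q = [1, 2, 4] / [3] / [5]
  Insert 5 (step 6): P = [2, 3, 5] / [6, 7] / [8];  Q = [1, 2, 4] / [3, 6] / [5]
  Insert 9 (step 7): P = [2, 3, 5, 9] / [6, 7] / [8];  Q = [1, 2, 4, 7] / [3, 6] / [5]
  Insert 1 (step 8): P = [1, 3, 5, 9] / [2, 7] / [6] / [8];  Q = [1, 2, 4, 7] / [3, 6] / [5] / [8]
  Insert 4 (step 9): P = [1, 3, 4, 9] / [2, 5] / [6, 7] / [8];  Q = [1, 2, 4, 7] / [3, 6] / [5, 9] / [8]
Final shape: (4, 2, 2, 1).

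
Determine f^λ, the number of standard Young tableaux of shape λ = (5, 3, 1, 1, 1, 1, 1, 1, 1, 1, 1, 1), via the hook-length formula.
# SYT of shape (5, 3, 1, 1, 1, 1, 1, 1, 1, 1, 1, 1) = 106029

Hook-length formula: f^λ = n! / Π hook(c), product over all cells c of the Young diagram. For λ = (5, 3, 1, 1, 1, 1, 1, 1, 1, 1, 1, 1), n = 18 boxes. Hook lengths by row (left-to-right, top-to-bottom): [16, 5, 4, 2, 1]; [13, 2, 1]; [10]; [9]; [8]; [7]; [6]; [5]; [4]; [3]; [2]; [1]. Product of hooks = 60383232000. So f^λ = 18! / 60383232000 = 6402373705728000 / 60383232000 = 106029.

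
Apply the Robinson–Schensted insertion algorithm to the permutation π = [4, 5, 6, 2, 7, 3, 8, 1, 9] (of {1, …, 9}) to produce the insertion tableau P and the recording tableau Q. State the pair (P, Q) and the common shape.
P = [1, 3, 6, 7, 8, 9] / [2, 5] / [4];  Q = [1, 2, 3, 5, 7, 9] / [4, 6] / [8];  common shape = (6, 2, 1)

Row-insert the values π_1, π_2, … into P one at a time, bumping the leftmost entry strictly greater than the inserted value down to the next row. The recording tableau Q records, in position (i, j), the step at which that cell was added to P.
  Insert 4 (step 1): P = [4];  Q = [1]
  Insert 5 (step 2): P = [4, 5];  Q = [1, 2]
  Insert 6 (step 3): P = [4, 5, 6];  Q = [1, 2, 3]
  Insert 2 (step 4): P = [2, 5, 6] / [4];  Q = [1, 2, 3] / [4]
  Insert 7 (step 5): P = [2, 5, 6, 7] / [4];  Q = [1, 2, 3, 5] / [4]
  Insert 3 (step 6): P = [2, 3, 6, 7] / [4, 5];  Q = [1, 2, 3, 5] / [4, 6]
  Insert 8 (step 7): P = [2, 3, 6, 7, 8] / [4, 5];  Q = [1, 2, 3, 5, 7] / [4, 6]
  Insert 1 (step 8): P = [1, 3, 6, 7, 8] / [2, 5] / [4];  Q = [1, 2, 3, 5, 7] / [4, 6] / [8]
  Insert 9 (step 9): P = [1, 3, 6, 7, 8, 9] / [2, 5] / [4];  Q = [1, 2, 3, 5, 7, 9] / [4, 6] / [8]
Final shape: (6, 2, 1).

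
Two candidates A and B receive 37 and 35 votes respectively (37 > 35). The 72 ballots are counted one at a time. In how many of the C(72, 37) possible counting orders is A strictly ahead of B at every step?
Strict-lead orderings = 11959798385860453492

Total orderings of the 72 votes with 37 for A: C(72, 37) = 430552741890976325712. By the Bertrand ballot formula (Cycle Lemma / reflection principle), the number of orderings in which A is strictly ahead of B throughout is (p − q)/(p + q) · C(p + q, p) = (37 − 35)/(37 + 35) · 430552741890976325712 = 11959798385860453492.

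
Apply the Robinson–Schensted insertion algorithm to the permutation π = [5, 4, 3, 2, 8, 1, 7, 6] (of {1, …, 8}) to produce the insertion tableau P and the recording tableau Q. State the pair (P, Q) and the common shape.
P = [1, 6] / [2, 7] / [3, 8] / [4] / [5];  Q = [1, 5] / [2, 7] / [3, 8] / [4] / [6];  common shape = (2, 2, 2, 1, 1)

Row-insert the values π_1, π_2, … into P one at a time, bumping the leftmost entry strictly greater than the inserted value down to the next row. The recording tableau Q records, in position (i, j), the step at which that cell was added to P.
  Insert 5 (step 1): P = [5];  Q = [1]
  Insert 4 (step 2): P = [4] / [5];  Q = [1] / [2]
  Insert 3 (step 3): P = [3] / [4] / [5];  Q = [1] / [2] / [3]
  Insert 2 (step 4): P = [2] / [3] / [4] / [5];  Q = [1] / [2] / [3] / [4]
  Insert 8 (step 5): P = [2, 8] / [3] / [4] / [5];  Q = [1, 5] / [2] / [3] / [4]
  Insert 1 (step 6): P = [1, 8] / [2] / [3] / [4] / [5];  Q = [1, 5] / [2] / [3] / [4] / [6]
  Insert 7 (step 7): P = [1, 7] / [2, 8] / [3] / [4] / [5];  Q = [1, 5] / [2, 7] / [3] / [4] / [6]
  Insert 6 (step 8): P = [1, 6] / [2, 7] / [3, 8] / [4] / [5];  Q = [1, 5] / [2, 7] / [3, 8] / [4] / [6]
Final shape: (2, 2, 2, 1, 1).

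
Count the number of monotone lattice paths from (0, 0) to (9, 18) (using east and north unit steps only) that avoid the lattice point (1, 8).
Number of paths = 4293003

Total paths from (0, 0) to (9, 18): C(27, 9) = 4686825. Paths through (1, 8): (paths (0, 0) → (1, 8)) × (paths (1, 8) → (9, 18)) = C(9, 1) · C(18, 8) = 9 · 43758 = 393822. Avoidance count = 4686825 − 393822 = 4293003.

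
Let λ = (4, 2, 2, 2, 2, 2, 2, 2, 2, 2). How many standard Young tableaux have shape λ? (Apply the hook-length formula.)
# SYT of shape (4, 2, 2, 2, 2, 2, 2, 2, 2, 2) = 2735810

Hook-length formula: f^λ = n! / Π hook(c), product over all cells c of the Young diagram. For λ = (4, 2, 2, 2, 2, 2, 2, 2, 2, 2), n = 22 boxes. Hook lengths by row (left-to-right, top-to-bottom): [13, 12, 2, 1]; [10, 9]; [9, 8]; [8, 7]; [7, 6]; [6, 5]; [5, 4]; [4, 3]; [3, 2]; [2, 1]. Product of hooks = 410847510528000. So f^λ = 22! / 410847510528000 = 1124000727777607680000 / 410847510528000 = 2735810.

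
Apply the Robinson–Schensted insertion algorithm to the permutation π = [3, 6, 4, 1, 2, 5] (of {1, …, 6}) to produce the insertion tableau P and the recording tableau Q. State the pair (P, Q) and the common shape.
P = [1, 2, 5] / [3, 4] / [6];  Q = [1, 2, 6] / [3, 5] / [4];  common shape = (3, 2, 1)

Row-insert the values π_1, π_2, … into P one at a time, bumping the leftmost entry strictly greater than the inserted value down to the next row. The recording tableau Q records, in position (i, j), the step at which that cell was added to P.
  Insert 3 (step 1): P = [3];  Q = [1]
  Insert 6 (step 2): P = [3, 6];  Q = [1, 2]
  Insert 4 (step 3): P = [3, 4] / [6];  Q = [1, 2] / [3]
  Insert 1 (step 4): P = [1, 4] / [3] / [6];  Q = [1, 2] / [3] / [4]
  Insert 2 (step 5): P = [1, 2] / [3, 4] / [6];  Q = [1, 2] / [3, 5] / [4]
  Insert 5 (step 6): P = [1, 2, 5] / [3, 4] / [6];  Q = [1, 2, 6] / [3, 5] / [4]
Final shape: (3, 2, 1).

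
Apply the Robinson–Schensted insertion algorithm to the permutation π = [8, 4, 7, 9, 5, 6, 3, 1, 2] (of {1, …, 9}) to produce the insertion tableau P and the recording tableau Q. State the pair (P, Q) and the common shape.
P = [1, 2, 6] / [3, 5] / [4, 9] / [7] / [8];  Q = [1, 3, 4] / [2, 6] / [5, 9] / [7] / [8];  common shape = (3, 2, 2, 1, 1)

Row-insert the values π_1, π_2, … into P one at a time, bumping the leftmost entry strictly greater than the inserted value down to the next row. The recording tableau Q records, in position (i, j), the step at which that cell was added to P.
  Insert 8 (step 1): P = [8];  Q = [1]
  Insert 4 (step 2): P = [4] / [8];  Q = [1] / [2]
  Insert 7 (step 3): P = [4, 7] / [8];  Q = [1, 3] / [2]
  Insert 9 (step 4): P = [4, 7, 9] / [8];  Q = [1, 3, 4] / [2]
  Insert 5 (step 5): P = [4, 5, 9] / [7] / [8];  Q = [1, 3, 4] / [2] / [5]
  Insert 6 (step 6): P = [4, 5, 6] / [7, 9] / [8];  Q = [1, 3, 4] / [2, 6] / [5]
  Insert 3 (step 7): P = [3, 5, 6] / [4, 9] / [7] / [8];  Q = [1, 3, 4] / [2, 6] / [5] / [7]
  Insert 1 (step 8): P = [1, 5, 6] / [3, 9] / [4] / [7] / [8];  Q = [1, 3, 4] / [2, 6] / [5] / [7] / [8]
  Insert 2 (step 9): P = [1, 2, 6] / [3, 5] / [4, 9] / [7] / [8];  Q = [1, 3, 4] / [2, 6] / [5, 9] / [7] / [8]
Final shape: (3, 2, 2, 1, 1).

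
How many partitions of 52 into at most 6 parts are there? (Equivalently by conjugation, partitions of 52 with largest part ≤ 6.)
p(52, parts ≤ 6) = 10829

Use the recurrence p(n, m) = p(n, m−1) + p(n−m, m): either the largest part is < m (count p(n, m−1)) or the largest part is exactly m (remove one copy of m, count p(n−m, m)). With p(0, ·) = 1 this gives p(52, parts ≤ 6) = 10829. (By conjugating Young diagrams, this also counts partitions of 52 into at most 6 parts.)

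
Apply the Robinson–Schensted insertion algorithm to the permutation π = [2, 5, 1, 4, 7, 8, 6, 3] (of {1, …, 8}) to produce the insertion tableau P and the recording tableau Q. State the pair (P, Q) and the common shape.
P = [1, 3, 6, 8] / [2, 4, 7] / [5];  Q = [1, 2, 5, 6] / [3, 4, 7] / [8];  common shape = (4, 3, 1)

Row-insert the values π_1, π_2, … into P one at a time, bumping the leftmost entry strictly greater than the inserted value down to the next row. The recording tableau Q records, in position (i, j), the step at which that cell was added to P.
  Insert 2 (step 1): P = [2];  Q = [1]
  Insert 5 (step 2): P = [2, 5];  Q = [1, 2]
  Insert 1 (step 3): P = [1, 5] / [2];  Q = [1, 2] / [3]
  Insert 4 (step 4): P = [1, 4] / [2, 5];  Q = [1, 2] / [3, 4]
  Insert 7 (step 5): P = [1, 4, 7] / [2, 5];  Q = [1, 2, 5] / [3, 4]
  Insert 8 (step 6): P = [1, 4, 7, 8] / [2, 5];  Q = [1, 2, 5, 6] / [3, 4]
  Insert 6 (step 7): P = [1, 4, 6, 8] / [2, 5, 7];  Q = [1, 2, 5, 6] / [3, 4, 7]
  Insert 3 (step 8): P = [1, 3, 6, 8] / [2, 4, 7] / [5];  Q = [1, 2, 5, 6] / [3, 4, 7] / [8]
Final shape: (4, 3, 1).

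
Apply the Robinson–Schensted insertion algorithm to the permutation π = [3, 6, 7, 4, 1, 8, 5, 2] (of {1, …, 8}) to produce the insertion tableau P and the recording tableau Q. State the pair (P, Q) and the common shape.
P = [1, 2, 5, 8] / [3, 4] / [6, 7];  Q = [1, 2, 3, 6] / [4, 7] / [5, 8];  common shape = (4, 2, 2)

Row-insert the values π_1, π_2, … into P one at a time, bumping the leftmost entry strictly greater than the inserted value down to the next row. The recording tableau Q records, in position (i, j), the step at which that cell was added to P.
  Insert 3 (step 1): P = [3];  Q = [1]
  Insert 6 (step 2): P = [3, 6];  Q = [1, 2]
  Insert 7 (step 3): P = [3, 6, 7];  Q = [1, 2, 3]
  Insert 4 (step 4): P = [3, 4, 7] / [6];  Q = [1, 2, 3] / [4]
  Insert 1 (step 5): P = [1, 4, 7] / [3] / [6];  Q = [1, 2, 3] / [4] / [5]
  Insert 8 (step 6): P = [1, 4, 7, 8] / [3] / [6];  Q = [1, 2, 3, 6] / [4] / [5]
  Insert 5 (step 7): P = [1, 4, 5, 8] / [3, 7] / [6];  Q = [1, 2, 3, 6] / [4, 7] / [5]
  Insert 2 (step 8): P = [1, 2, 5, 8] / [3, 4] / [6, 7];  Q = [1, 2, 3, 6] / [4, 7] / [5, 8]
Final shape: (4, 2, 2).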